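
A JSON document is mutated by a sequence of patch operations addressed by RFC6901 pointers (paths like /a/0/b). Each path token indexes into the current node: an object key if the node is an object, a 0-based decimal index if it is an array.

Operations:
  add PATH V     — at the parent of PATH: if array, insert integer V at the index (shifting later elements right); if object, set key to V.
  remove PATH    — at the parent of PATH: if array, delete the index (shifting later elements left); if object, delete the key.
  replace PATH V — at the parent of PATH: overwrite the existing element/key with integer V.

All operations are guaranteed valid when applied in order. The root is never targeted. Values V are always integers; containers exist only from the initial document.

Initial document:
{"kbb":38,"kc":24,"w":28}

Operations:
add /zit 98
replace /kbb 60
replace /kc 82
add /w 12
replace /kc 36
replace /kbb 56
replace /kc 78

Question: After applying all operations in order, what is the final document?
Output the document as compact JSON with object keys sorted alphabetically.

Answer: {"kbb":56,"kc":78,"w":12,"zit":98}

Derivation:
After op 1 (add /zit 98): {"kbb":38,"kc":24,"w":28,"zit":98}
After op 2 (replace /kbb 60): {"kbb":60,"kc":24,"w":28,"zit":98}
After op 3 (replace /kc 82): {"kbb":60,"kc":82,"w":28,"zit":98}
After op 4 (add /w 12): {"kbb":60,"kc":82,"w":12,"zit":98}
After op 5 (replace /kc 36): {"kbb":60,"kc":36,"w":12,"zit":98}
After op 6 (replace /kbb 56): {"kbb":56,"kc":36,"w":12,"zit":98}
After op 7 (replace /kc 78): {"kbb":56,"kc":78,"w":12,"zit":98}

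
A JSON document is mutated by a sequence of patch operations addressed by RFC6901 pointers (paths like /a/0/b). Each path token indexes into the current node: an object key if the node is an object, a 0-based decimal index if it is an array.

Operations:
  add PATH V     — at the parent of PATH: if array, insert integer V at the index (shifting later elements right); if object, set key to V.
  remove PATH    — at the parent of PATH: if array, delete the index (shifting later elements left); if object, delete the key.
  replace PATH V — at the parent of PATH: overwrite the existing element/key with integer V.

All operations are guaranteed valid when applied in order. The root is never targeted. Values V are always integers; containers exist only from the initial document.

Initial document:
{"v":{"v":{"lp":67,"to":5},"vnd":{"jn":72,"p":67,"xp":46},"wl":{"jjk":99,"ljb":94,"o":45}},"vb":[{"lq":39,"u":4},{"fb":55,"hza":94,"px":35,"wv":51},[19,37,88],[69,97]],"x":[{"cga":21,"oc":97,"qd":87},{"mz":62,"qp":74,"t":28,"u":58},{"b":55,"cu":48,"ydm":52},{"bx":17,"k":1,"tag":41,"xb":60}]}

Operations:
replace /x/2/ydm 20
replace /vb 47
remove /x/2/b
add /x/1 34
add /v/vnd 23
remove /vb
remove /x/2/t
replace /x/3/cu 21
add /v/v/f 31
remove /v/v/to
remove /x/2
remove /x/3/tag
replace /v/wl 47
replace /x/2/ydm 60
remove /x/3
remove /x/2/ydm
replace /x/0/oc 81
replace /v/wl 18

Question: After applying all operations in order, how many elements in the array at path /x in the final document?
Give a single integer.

Answer: 3

Derivation:
After op 1 (replace /x/2/ydm 20): {"v":{"v":{"lp":67,"to":5},"vnd":{"jn":72,"p":67,"xp":46},"wl":{"jjk":99,"ljb":94,"o":45}},"vb":[{"lq":39,"u":4},{"fb":55,"hza":94,"px":35,"wv":51},[19,37,88],[69,97]],"x":[{"cga":21,"oc":97,"qd":87},{"mz":62,"qp":74,"t":28,"u":58},{"b":55,"cu":48,"ydm":20},{"bx":17,"k":1,"tag":41,"xb":60}]}
After op 2 (replace /vb 47): {"v":{"v":{"lp":67,"to":5},"vnd":{"jn":72,"p":67,"xp":46},"wl":{"jjk":99,"ljb":94,"o":45}},"vb":47,"x":[{"cga":21,"oc":97,"qd":87},{"mz":62,"qp":74,"t":28,"u":58},{"b":55,"cu":48,"ydm":20},{"bx":17,"k":1,"tag":41,"xb":60}]}
After op 3 (remove /x/2/b): {"v":{"v":{"lp":67,"to":5},"vnd":{"jn":72,"p":67,"xp":46},"wl":{"jjk":99,"ljb":94,"o":45}},"vb":47,"x":[{"cga":21,"oc":97,"qd":87},{"mz":62,"qp":74,"t":28,"u":58},{"cu":48,"ydm":20},{"bx":17,"k":1,"tag":41,"xb":60}]}
After op 4 (add /x/1 34): {"v":{"v":{"lp":67,"to":5},"vnd":{"jn":72,"p":67,"xp":46},"wl":{"jjk":99,"ljb":94,"o":45}},"vb":47,"x":[{"cga":21,"oc":97,"qd":87},34,{"mz":62,"qp":74,"t":28,"u":58},{"cu":48,"ydm":20},{"bx":17,"k":1,"tag":41,"xb":60}]}
After op 5 (add /v/vnd 23): {"v":{"v":{"lp":67,"to":5},"vnd":23,"wl":{"jjk":99,"ljb":94,"o":45}},"vb":47,"x":[{"cga":21,"oc":97,"qd":87},34,{"mz":62,"qp":74,"t":28,"u":58},{"cu":48,"ydm":20},{"bx":17,"k":1,"tag":41,"xb":60}]}
After op 6 (remove /vb): {"v":{"v":{"lp":67,"to":5},"vnd":23,"wl":{"jjk":99,"ljb":94,"o":45}},"x":[{"cga":21,"oc":97,"qd":87},34,{"mz":62,"qp":74,"t":28,"u":58},{"cu":48,"ydm":20},{"bx":17,"k":1,"tag":41,"xb":60}]}
After op 7 (remove /x/2/t): {"v":{"v":{"lp":67,"to":5},"vnd":23,"wl":{"jjk":99,"ljb":94,"o":45}},"x":[{"cga":21,"oc":97,"qd":87},34,{"mz":62,"qp":74,"u":58},{"cu":48,"ydm":20},{"bx":17,"k":1,"tag":41,"xb":60}]}
After op 8 (replace /x/3/cu 21): {"v":{"v":{"lp":67,"to":5},"vnd":23,"wl":{"jjk":99,"ljb":94,"o":45}},"x":[{"cga":21,"oc":97,"qd":87},34,{"mz":62,"qp":74,"u":58},{"cu":21,"ydm":20},{"bx":17,"k":1,"tag":41,"xb":60}]}
After op 9 (add /v/v/f 31): {"v":{"v":{"f":31,"lp":67,"to":5},"vnd":23,"wl":{"jjk":99,"ljb":94,"o":45}},"x":[{"cga":21,"oc":97,"qd":87},34,{"mz":62,"qp":74,"u":58},{"cu":21,"ydm":20},{"bx":17,"k":1,"tag":41,"xb":60}]}
After op 10 (remove /v/v/to): {"v":{"v":{"f":31,"lp":67},"vnd":23,"wl":{"jjk":99,"ljb":94,"o":45}},"x":[{"cga":21,"oc":97,"qd":87},34,{"mz":62,"qp":74,"u":58},{"cu":21,"ydm":20},{"bx":17,"k":1,"tag":41,"xb":60}]}
After op 11 (remove /x/2): {"v":{"v":{"f":31,"lp":67},"vnd":23,"wl":{"jjk":99,"ljb":94,"o":45}},"x":[{"cga":21,"oc":97,"qd":87},34,{"cu":21,"ydm":20},{"bx":17,"k":1,"tag":41,"xb":60}]}
After op 12 (remove /x/3/tag): {"v":{"v":{"f":31,"lp":67},"vnd":23,"wl":{"jjk":99,"ljb":94,"o":45}},"x":[{"cga":21,"oc":97,"qd":87},34,{"cu":21,"ydm":20},{"bx":17,"k":1,"xb":60}]}
After op 13 (replace /v/wl 47): {"v":{"v":{"f":31,"lp":67},"vnd":23,"wl":47},"x":[{"cga":21,"oc":97,"qd":87},34,{"cu":21,"ydm":20},{"bx":17,"k":1,"xb":60}]}
After op 14 (replace /x/2/ydm 60): {"v":{"v":{"f":31,"lp":67},"vnd":23,"wl":47},"x":[{"cga":21,"oc":97,"qd":87},34,{"cu":21,"ydm":60},{"bx":17,"k":1,"xb":60}]}
After op 15 (remove /x/3): {"v":{"v":{"f":31,"lp":67},"vnd":23,"wl":47},"x":[{"cga":21,"oc":97,"qd":87},34,{"cu":21,"ydm":60}]}
After op 16 (remove /x/2/ydm): {"v":{"v":{"f":31,"lp":67},"vnd":23,"wl":47},"x":[{"cga":21,"oc":97,"qd":87},34,{"cu":21}]}
After op 17 (replace /x/0/oc 81): {"v":{"v":{"f":31,"lp":67},"vnd":23,"wl":47},"x":[{"cga":21,"oc":81,"qd":87},34,{"cu":21}]}
After op 18 (replace /v/wl 18): {"v":{"v":{"f":31,"lp":67},"vnd":23,"wl":18},"x":[{"cga":21,"oc":81,"qd":87},34,{"cu":21}]}
Size at path /x: 3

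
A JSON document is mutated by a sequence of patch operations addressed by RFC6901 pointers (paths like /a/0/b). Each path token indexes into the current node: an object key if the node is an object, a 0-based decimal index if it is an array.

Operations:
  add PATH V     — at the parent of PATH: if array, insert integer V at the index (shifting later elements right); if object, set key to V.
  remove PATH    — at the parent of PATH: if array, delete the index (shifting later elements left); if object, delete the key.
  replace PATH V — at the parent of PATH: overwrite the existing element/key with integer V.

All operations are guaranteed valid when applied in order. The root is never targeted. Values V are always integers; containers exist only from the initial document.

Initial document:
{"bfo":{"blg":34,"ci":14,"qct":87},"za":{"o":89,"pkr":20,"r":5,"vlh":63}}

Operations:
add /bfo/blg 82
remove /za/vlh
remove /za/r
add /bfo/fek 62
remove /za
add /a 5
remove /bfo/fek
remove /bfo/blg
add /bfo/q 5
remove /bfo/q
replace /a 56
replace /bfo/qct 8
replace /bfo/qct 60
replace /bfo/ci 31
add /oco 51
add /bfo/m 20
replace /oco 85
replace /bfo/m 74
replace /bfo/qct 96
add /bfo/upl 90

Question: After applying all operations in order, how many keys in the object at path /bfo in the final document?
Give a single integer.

Answer: 4

Derivation:
After op 1 (add /bfo/blg 82): {"bfo":{"blg":82,"ci":14,"qct":87},"za":{"o":89,"pkr":20,"r":5,"vlh":63}}
After op 2 (remove /za/vlh): {"bfo":{"blg":82,"ci":14,"qct":87},"za":{"o":89,"pkr":20,"r":5}}
After op 3 (remove /za/r): {"bfo":{"blg":82,"ci":14,"qct":87},"za":{"o":89,"pkr":20}}
After op 4 (add /bfo/fek 62): {"bfo":{"blg":82,"ci":14,"fek":62,"qct":87},"za":{"o":89,"pkr":20}}
After op 5 (remove /za): {"bfo":{"blg":82,"ci":14,"fek":62,"qct":87}}
After op 6 (add /a 5): {"a":5,"bfo":{"blg":82,"ci":14,"fek":62,"qct":87}}
After op 7 (remove /bfo/fek): {"a":5,"bfo":{"blg":82,"ci":14,"qct":87}}
After op 8 (remove /bfo/blg): {"a":5,"bfo":{"ci":14,"qct":87}}
After op 9 (add /bfo/q 5): {"a":5,"bfo":{"ci":14,"q":5,"qct":87}}
After op 10 (remove /bfo/q): {"a":5,"bfo":{"ci":14,"qct":87}}
After op 11 (replace /a 56): {"a":56,"bfo":{"ci":14,"qct":87}}
After op 12 (replace /bfo/qct 8): {"a":56,"bfo":{"ci":14,"qct":8}}
After op 13 (replace /bfo/qct 60): {"a":56,"bfo":{"ci":14,"qct":60}}
After op 14 (replace /bfo/ci 31): {"a":56,"bfo":{"ci":31,"qct":60}}
After op 15 (add /oco 51): {"a":56,"bfo":{"ci":31,"qct":60},"oco":51}
After op 16 (add /bfo/m 20): {"a":56,"bfo":{"ci":31,"m":20,"qct":60},"oco":51}
After op 17 (replace /oco 85): {"a":56,"bfo":{"ci":31,"m":20,"qct":60},"oco":85}
After op 18 (replace /bfo/m 74): {"a":56,"bfo":{"ci":31,"m":74,"qct":60},"oco":85}
After op 19 (replace /bfo/qct 96): {"a":56,"bfo":{"ci":31,"m":74,"qct":96},"oco":85}
After op 20 (add /bfo/upl 90): {"a":56,"bfo":{"ci":31,"m":74,"qct":96,"upl":90},"oco":85}
Size at path /bfo: 4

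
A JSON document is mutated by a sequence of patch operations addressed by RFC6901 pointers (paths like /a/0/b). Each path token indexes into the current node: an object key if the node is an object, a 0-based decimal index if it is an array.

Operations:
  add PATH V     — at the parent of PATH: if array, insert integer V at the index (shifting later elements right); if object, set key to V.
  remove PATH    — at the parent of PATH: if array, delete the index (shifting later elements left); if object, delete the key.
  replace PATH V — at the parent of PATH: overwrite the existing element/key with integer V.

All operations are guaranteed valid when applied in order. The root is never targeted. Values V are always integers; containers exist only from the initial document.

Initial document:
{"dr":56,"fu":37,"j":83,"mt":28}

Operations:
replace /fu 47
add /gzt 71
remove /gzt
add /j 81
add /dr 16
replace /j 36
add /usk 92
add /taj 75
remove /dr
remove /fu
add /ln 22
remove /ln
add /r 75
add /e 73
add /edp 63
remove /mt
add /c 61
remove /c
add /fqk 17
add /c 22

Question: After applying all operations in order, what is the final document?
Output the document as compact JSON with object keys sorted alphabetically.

Answer: {"c":22,"e":73,"edp":63,"fqk":17,"j":36,"r":75,"taj":75,"usk":92}

Derivation:
After op 1 (replace /fu 47): {"dr":56,"fu":47,"j":83,"mt":28}
After op 2 (add /gzt 71): {"dr":56,"fu":47,"gzt":71,"j":83,"mt":28}
After op 3 (remove /gzt): {"dr":56,"fu":47,"j":83,"mt":28}
After op 4 (add /j 81): {"dr":56,"fu":47,"j":81,"mt":28}
After op 5 (add /dr 16): {"dr":16,"fu":47,"j":81,"mt":28}
After op 6 (replace /j 36): {"dr":16,"fu":47,"j":36,"mt":28}
After op 7 (add /usk 92): {"dr":16,"fu":47,"j":36,"mt":28,"usk":92}
After op 8 (add /taj 75): {"dr":16,"fu":47,"j":36,"mt":28,"taj":75,"usk":92}
After op 9 (remove /dr): {"fu":47,"j":36,"mt":28,"taj":75,"usk":92}
After op 10 (remove /fu): {"j":36,"mt":28,"taj":75,"usk":92}
After op 11 (add /ln 22): {"j":36,"ln":22,"mt":28,"taj":75,"usk":92}
After op 12 (remove /ln): {"j":36,"mt":28,"taj":75,"usk":92}
After op 13 (add /r 75): {"j":36,"mt":28,"r":75,"taj":75,"usk":92}
After op 14 (add /e 73): {"e":73,"j":36,"mt":28,"r":75,"taj":75,"usk":92}
After op 15 (add /edp 63): {"e":73,"edp":63,"j":36,"mt":28,"r":75,"taj":75,"usk":92}
After op 16 (remove /mt): {"e":73,"edp":63,"j":36,"r":75,"taj":75,"usk":92}
After op 17 (add /c 61): {"c":61,"e":73,"edp":63,"j":36,"r":75,"taj":75,"usk":92}
After op 18 (remove /c): {"e":73,"edp":63,"j":36,"r":75,"taj":75,"usk":92}
After op 19 (add /fqk 17): {"e":73,"edp":63,"fqk":17,"j":36,"r":75,"taj":75,"usk":92}
After op 20 (add /c 22): {"c":22,"e":73,"edp":63,"fqk":17,"j":36,"r":75,"taj":75,"usk":92}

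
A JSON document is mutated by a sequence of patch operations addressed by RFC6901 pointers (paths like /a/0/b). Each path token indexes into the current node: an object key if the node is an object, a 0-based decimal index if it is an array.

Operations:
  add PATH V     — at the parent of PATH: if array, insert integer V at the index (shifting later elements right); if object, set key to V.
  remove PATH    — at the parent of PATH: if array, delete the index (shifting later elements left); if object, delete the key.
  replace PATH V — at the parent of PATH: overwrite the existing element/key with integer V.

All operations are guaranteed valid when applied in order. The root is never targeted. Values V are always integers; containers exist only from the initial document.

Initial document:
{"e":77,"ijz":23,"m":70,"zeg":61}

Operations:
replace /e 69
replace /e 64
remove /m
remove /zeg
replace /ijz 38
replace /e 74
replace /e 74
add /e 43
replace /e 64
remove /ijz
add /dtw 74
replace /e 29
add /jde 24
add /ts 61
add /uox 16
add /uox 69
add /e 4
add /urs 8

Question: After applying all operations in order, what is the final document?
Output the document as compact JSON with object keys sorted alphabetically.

Answer: {"dtw":74,"e":4,"jde":24,"ts":61,"uox":69,"urs":8}

Derivation:
After op 1 (replace /e 69): {"e":69,"ijz":23,"m":70,"zeg":61}
After op 2 (replace /e 64): {"e":64,"ijz":23,"m":70,"zeg":61}
After op 3 (remove /m): {"e":64,"ijz":23,"zeg":61}
After op 4 (remove /zeg): {"e":64,"ijz":23}
After op 5 (replace /ijz 38): {"e":64,"ijz":38}
After op 6 (replace /e 74): {"e":74,"ijz":38}
After op 7 (replace /e 74): {"e":74,"ijz":38}
After op 8 (add /e 43): {"e":43,"ijz":38}
After op 9 (replace /e 64): {"e":64,"ijz":38}
After op 10 (remove /ijz): {"e":64}
After op 11 (add /dtw 74): {"dtw":74,"e":64}
After op 12 (replace /e 29): {"dtw":74,"e":29}
After op 13 (add /jde 24): {"dtw":74,"e":29,"jde":24}
After op 14 (add /ts 61): {"dtw":74,"e":29,"jde":24,"ts":61}
After op 15 (add /uox 16): {"dtw":74,"e":29,"jde":24,"ts":61,"uox":16}
After op 16 (add /uox 69): {"dtw":74,"e":29,"jde":24,"ts":61,"uox":69}
After op 17 (add /e 4): {"dtw":74,"e":4,"jde":24,"ts":61,"uox":69}
After op 18 (add /urs 8): {"dtw":74,"e":4,"jde":24,"ts":61,"uox":69,"urs":8}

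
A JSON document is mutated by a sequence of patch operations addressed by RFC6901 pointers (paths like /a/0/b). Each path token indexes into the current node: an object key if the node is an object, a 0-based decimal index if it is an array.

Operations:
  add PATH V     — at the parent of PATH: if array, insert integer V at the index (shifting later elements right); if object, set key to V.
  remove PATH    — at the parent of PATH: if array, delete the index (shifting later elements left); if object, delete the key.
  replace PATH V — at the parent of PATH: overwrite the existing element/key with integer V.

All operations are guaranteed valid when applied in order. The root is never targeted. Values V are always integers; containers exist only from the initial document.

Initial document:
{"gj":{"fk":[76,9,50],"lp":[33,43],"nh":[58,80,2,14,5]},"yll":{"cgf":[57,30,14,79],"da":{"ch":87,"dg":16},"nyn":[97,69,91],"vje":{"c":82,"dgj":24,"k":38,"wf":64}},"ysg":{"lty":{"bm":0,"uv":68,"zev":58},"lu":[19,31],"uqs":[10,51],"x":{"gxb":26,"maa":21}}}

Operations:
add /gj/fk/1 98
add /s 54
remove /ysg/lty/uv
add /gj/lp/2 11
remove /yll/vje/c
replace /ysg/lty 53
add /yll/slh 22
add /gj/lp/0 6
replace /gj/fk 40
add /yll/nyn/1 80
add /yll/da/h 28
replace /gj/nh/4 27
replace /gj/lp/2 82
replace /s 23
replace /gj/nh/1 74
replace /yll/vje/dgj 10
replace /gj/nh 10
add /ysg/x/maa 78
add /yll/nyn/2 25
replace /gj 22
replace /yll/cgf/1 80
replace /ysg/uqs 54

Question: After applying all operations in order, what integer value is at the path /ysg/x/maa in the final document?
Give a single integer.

After op 1 (add /gj/fk/1 98): {"gj":{"fk":[76,98,9,50],"lp":[33,43],"nh":[58,80,2,14,5]},"yll":{"cgf":[57,30,14,79],"da":{"ch":87,"dg":16},"nyn":[97,69,91],"vje":{"c":82,"dgj":24,"k":38,"wf":64}},"ysg":{"lty":{"bm":0,"uv":68,"zev":58},"lu":[19,31],"uqs":[10,51],"x":{"gxb":26,"maa":21}}}
After op 2 (add /s 54): {"gj":{"fk":[76,98,9,50],"lp":[33,43],"nh":[58,80,2,14,5]},"s":54,"yll":{"cgf":[57,30,14,79],"da":{"ch":87,"dg":16},"nyn":[97,69,91],"vje":{"c":82,"dgj":24,"k":38,"wf":64}},"ysg":{"lty":{"bm":0,"uv":68,"zev":58},"lu":[19,31],"uqs":[10,51],"x":{"gxb":26,"maa":21}}}
After op 3 (remove /ysg/lty/uv): {"gj":{"fk":[76,98,9,50],"lp":[33,43],"nh":[58,80,2,14,5]},"s":54,"yll":{"cgf":[57,30,14,79],"da":{"ch":87,"dg":16},"nyn":[97,69,91],"vje":{"c":82,"dgj":24,"k":38,"wf":64}},"ysg":{"lty":{"bm":0,"zev":58},"lu":[19,31],"uqs":[10,51],"x":{"gxb":26,"maa":21}}}
After op 4 (add /gj/lp/2 11): {"gj":{"fk":[76,98,9,50],"lp":[33,43,11],"nh":[58,80,2,14,5]},"s":54,"yll":{"cgf":[57,30,14,79],"da":{"ch":87,"dg":16},"nyn":[97,69,91],"vje":{"c":82,"dgj":24,"k":38,"wf":64}},"ysg":{"lty":{"bm":0,"zev":58},"lu":[19,31],"uqs":[10,51],"x":{"gxb":26,"maa":21}}}
After op 5 (remove /yll/vje/c): {"gj":{"fk":[76,98,9,50],"lp":[33,43,11],"nh":[58,80,2,14,5]},"s":54,"yll":{"cgf":[57,30,14,79],"da":{"ch":87,"dg":16},"nyn":[97,69,91],"vje":{"dgj":24,"k":38,"wf":64}},"ysg":{"lty":{"bm":0,"zev":58},"lu":[19,31],"uqs":[10,51],"x":{"gxb":26,"maa":21}}}
After op 6 (replace /ysg/lty 53): {"gj":{"fk":[76,98,9,50],"lp":[33,43,11],"nh":[58,80,2,14,5]},"s":54,"yll":{"cgf":[57,30,14,79],"da":{"ch":87,"dg":16},"nyn":[97,69,91],"vje":{"dgj":24,"k":38,"wf":64}},"ysg":{"lty":53,"lu":[19,31],"uqs":[10,51],"x":{"gxb":26,"maa":21}}}
After op 7 (add /yll/slh 22): {"gj":{"fk":[76,98,9,50],"lp":[33,43,11],"nh":[58,80,2,14,5]},"s":54,"yll":{"cgf":[57,30,14,79],"da":{"ch":87,"dg":16},"nyn":[97,69,91],"slh":22,"vje":{"dgj":24,"k":38,"wf":64}},"ysg":{"lty":53,"lu":[19,31],"uqs":[10,51],"x":{"gxb":26,"maa":21}}}
After op 8 (add /gj/lp/0 6): {"gj":{"fk":[76,98,9,50],"lp":[6,33,43,11],"nh":[58,80,2,14,5]},"s":54,"yll":{"cgf":[57,30,14,79],"da":{"ch":87,"dg":16},"nyn":[97,69,91],"slh":22,"vje":{"dgj":24,"k":38,"wf":64}},"ysg":{"lty":53,"lu":[19,31],"uqs":[10,51],"x":{"gxb":26,"maa":21}}}
After op 9 (replace /gj/fk 40): {"gj":{"fk":40,"lp":[6,33,43,11],"nh":[58,80,2,14,5]},"s":54,"yll":{"cgf":[57,30,14,79],"da":{"ch":87,"dg":16},"nyn":[97,69,91],"slh":22,"vje":{"dgj":24,"k":38,"wf":64}},"ysg":{"lty":53,"lu":[19,31],"uqs":[10,51],"x":{"gxb":26,"maa":21}}}
After op 10 (add /yll/nyn/1 80): {"gj":{"fk":40,"lp":[6,33,43,11],"nh":[58,80,2,14,5]},"s":54,"yll":{"cgf":[57,30,14,79],"da":{"ch":87,"dg":16},"nyn":[97,80,69,91],"slh":22,"vje":{"dgj":24,"k":38,"wf":64}},"ysg":{"lty":53,"lu":[19,31],"uqs":[10,51],"x":{"gxb":26,"maa":21}}}
After op 11 (add /yll/da/h 28): {"gj":{"fk":40,"lp":[6,33,43,11],"nh":[58,80,2,14,5]},"s":54,"yll":{"cgf":[57,30,14,79],"da":{"ch":87,"dg":16,"h":28},"nyn":[97,80,69,91],"slh":22,"vje":{"dgj":24,"k":38,"wf":64}},"ysg":{"lty":53,"lu":[19,31],"uqs":[10,51],"x":{"gxb":26,"maa":21}}}
After op 12 (replace /gj/nh/4 27): {"gj":{"fk":40,"lp":[6,33,43,11],"nh":[58,80,2,14,27]},"s":54,"yll":{"cgf":[57,30,14,79],"da":{"ch":87,"dg":16,"h":28},"nyn":[97,80,69,91],"slh":22,"vje":{"dgj":24,"k":38,"wf":64}},"ysg":{"lty":53,"lu":[19,31],"uqs":[10,51],"x":{"gxb":26,"maa":21}}}
After op 13 (replace /gj/lp/2 82): {"gj":{"fk":40,"lp":[6,33,82,11],"nh":[58,80,2,14,27]},"s":54,"yll":{"cgf":[57,30,14,79],"da":{"ch":87,"dg":16,"h":28},"nyn":[97,80,69,91],"slh":22,"vje":{"dgj":24,"k":38,"wf":64}},"ysg":{"lty":53,"lu":[19,31],"uqs":[10,51],"x":{"gxb":26,"maa":21}}}
After op 14 (replace /s 23): {"gj":{"fk":40,"lp":[6,33,82,11],"nh":[58,80,2,14,27]},"s":23,"yll":{"cgf":[57,30,14,79],"da":{"ch":87,"dg":16,"h":28},"nyn":[97,80,69,91],"slh":22,"vje":{"dgj":24,"k":38,"wf":64}},"ysg":{"lty":53,"lu":[19,31],"uqs":[10,51],"x":{"gxb":26,"maa":21}}}
After op 15 (replace /gj/nh/1 74): {"gj":{"fk":40,"lp":[6,33,82,11],"nh":[58,74,2,14,27]},"s":23,"yll":{"cgf":[57,30,14,79],"da":{"ch":87,"dg":16,"h":28},"nyn":[97,80,69,91],"slh":22,"vje":{"dgj":24,"k":38,"wf":64}},"ysg":{"lty":53,"lu":[19,31],"uqs":[10,51],"x":{"gxb":26,"maa":21}}}
After op 16 (replace /yll/vje/dgj 10): {"gj":{"fk":40,"lp":[6,33,82,11],"nh":[58,74,2,14,27]},"s":23,"yll":{"cgf":[57,30,14,79],"da":{"ch":87,"dg":16,"h":28},"nyn":[97,80,69,91],"slh":22,"vje":{"dgj":10,"k":38,"wf":64}},"ysg":{"lty":53,"lu":[19,31],"uqs":[10,51],"x":{"gxb":26,"maa":21}}}
After op 17 (replace /gj/nh 10): {"gj":{"fk":40,"lp":[6,33,82,11],"nh":10},"s":23,"yll":{"cgf":[57,30,14,79],"da":{"ch":87,"dg":16,"h":28},"nyn":[97,80,69,91],"slh":22,"vje":{"dgj":10,"k":38,"wf":64}},"ysg":{"lty":53,"lu":[19,31],"uqs":[10,51],"x":{"gxb":26,"maa":21}}}
After op 18 (add /ysg/x/maa 78): {"gj":{"fk":40,"lp":[6,33,82,11],"nh":10},"s":23,"yll":{"cgf":[57,30,14,79],"da":{"ch":87,"dg":16,"h":28},"nyn":[97,80,69,91],"slh":22,"vje":{"dgj":10,"k":38,"wf":64}},"ysg":{"lty":53,"lu":[19,31],"uqs":[10,51],"x":{"gxb":26,"maa":78}}}
After op 19 (add /yll/nyn/2 25): {"gj":{"fk":40,"lp":[6,33,82,11],"nh":10},"s":23,"yll":{"cgf":[57,30,14,79],"da":{"ch":87,"dg":16,"h":28},"nyn":[97,80,25,69,91],"slh":22,"vje":{"dgj":10,"k":38,"wf":64}},"ysg":{"lty":53,"lu":[19,31],"uqs":[10,51],"x":{"gxb":26,"maa":78}}}
After op 20 (replace /gj 22): {"gj":22,"s":23,"yll":{"cgf":[57,30,14,79],"da":{"ch":87,"dg":16,"h":28},"nyn":[97,80,25,69,91],"slh":22,"vje":{"dgj":10,"k":38,"wf":64}},"ysg":{"lty":53,"lu":[19,31],"uqs":[10,51],"x":{"gxb":26,"maa":78}}}
After op 21 (replace /yll/cgf/1 80): {"gj":22,"s":23,"yll":{"cgf":[57,80,14,79],"da":{"ch":87,"dg":16,"h":28},"nyn":[97,80,25,69,91],"slh":22,"vje":{"dgj":10,"k":38,"wf":64}},"ysg":{"lty":53,"lu":[19,31],"uqs":[10,51],"x":{"gxb":26,"maa":78}}}
After op 22 (replace /ysg/uqs 54): {"gj":22,"s":23,"yll":{"cgf":[57,80,14,79],"da":{"ch":87,"dg":16,"h":28},"nyn":[97,80,25,69,91],"slh":22,"vje":{"dgj":10,"k":38,"wf":64}},"ysg":{"lty":53,"lu":[19,31],"uqs":54,"x":{"gxb":26,"maa":78}}}
Value at /ysg/x/maa: 78

Answer: 78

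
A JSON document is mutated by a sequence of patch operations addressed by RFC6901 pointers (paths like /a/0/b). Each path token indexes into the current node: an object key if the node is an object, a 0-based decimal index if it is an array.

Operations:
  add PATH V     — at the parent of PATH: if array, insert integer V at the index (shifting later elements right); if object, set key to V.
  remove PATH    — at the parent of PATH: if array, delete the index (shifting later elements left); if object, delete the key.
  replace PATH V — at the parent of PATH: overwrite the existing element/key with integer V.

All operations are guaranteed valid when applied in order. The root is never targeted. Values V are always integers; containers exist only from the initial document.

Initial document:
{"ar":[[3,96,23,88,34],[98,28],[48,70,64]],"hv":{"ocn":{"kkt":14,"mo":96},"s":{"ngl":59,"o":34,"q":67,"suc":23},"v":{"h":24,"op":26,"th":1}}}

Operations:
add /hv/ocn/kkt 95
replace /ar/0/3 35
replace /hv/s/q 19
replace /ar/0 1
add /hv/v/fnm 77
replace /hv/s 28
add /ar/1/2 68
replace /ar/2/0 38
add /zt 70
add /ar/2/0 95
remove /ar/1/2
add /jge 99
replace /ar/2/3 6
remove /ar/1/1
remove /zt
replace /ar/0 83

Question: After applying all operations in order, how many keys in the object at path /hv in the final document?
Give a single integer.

Answer: 3

Derivation:
After op 1 (add /hv/ocn/kkt 95): {"ar":[[3,96,23,88,34],[98,28],[48,70,64]],"hv":{"ocn":{"kkt":95,"mo":96},"s":{"ngl":59,"o":34,"q":67,"suc":23},"v":{"h":24,"op":26,"th":1}}}
After op 2 (replace /ar/0/3 35): {"ar":[[3,96,23,35,34],[98,28],[48,70,64]],"hv":{"ocn":{"kkt":95,"mo":96},"s":{"ngl":59,"o":34,"q":67,"suc":23},"v":{"h":24,"op":26,"th":1}}}
After op 3 (replace /hv/s/q 19): {"ar":[[3,96,23,35,34],[98,28],[48,70,64]],"hv":{"ocn":{"kkt":95,"mo":96},"s":{"ngl":59,"o":34,"q":19,"suc":23},"v":{"h":24,"op":26,"th":1}}}
After op 4 (replace /ar/0 1): {"ar":[1,[98,28],[48,70,64]],"hv":{"ocn":{"kkt":95,"mo":96},"s":{"ngl":59,"o":34,"q":19,"suc":23},"v":{"h":24,"op":26,"th":1}}}
After op 5 (add /hv/v/fnm 77): {"ar":[1,[98,28],[48,70,64]],"hv":{"ocn":{"kkt":95,"mo":96},"s":{"ngl":59,"o":34,"q":19,"suc":23},"v":{"fnm":77,"h":24,"op":26,"th":1}}}
After op 6 (replace /hv/s 28): {"ar":[1,[98,28],[48,70,64]],"hv":{"ocn":{"kkt":95,"mo":96},"s":28,"v":{"fnm":77,"h":24,"op":26,"th":1}}}
After op 7 (add /ar/1/2 68): {"ar":[1,[98,28,68],[48,70,64]],"hv":{"ocn":{"kkt":95,"mo":96},"s":28,"v":{"fnm":77,"h":24,"op":26,"th":1}}}
After op 8 (replace /ar/2/0 38): {"ar":[1,[98,28,68],[38,70,64]],"hv":{"ocn":{"kkt":95,"mo":96},"s":28,"v":{"fnm":77,"h":24,"op":26,"th":1}}}
After op 9 (add /zt 70): {"ar":[1,[98,28,68],[38,70,64]],"hv":{"ocn":{"kkt":95,"mo":96},"s":28,"v":{"fnm":77,"h":24,"op":26,"th":1}},"zt":70}
After op 10 (add /ar/2/0 95): {"ar":[1,[98,28,68],[95,38,70,64]],"hv":{"ocn":{"kkt":95,"mo":96},"s":28,"v":{"fnm":77,"h":24,"op":26,"th":1}},"zt":70}
After op 11 (remove /ar/1/2): {"ar":[1,[98,28],[95,38,70,64]],"hv":{"ocn":{"kkt":95,"mo":96},"s":28,"v":{"fnm":77,"h":24,"op":26,"th":1}},"zt":70}
After op 12 (add /jge 99): {"ar":[1,[98,28],[95,38,70,64]],"hv":{"ocn":{"kkt":95,"mo":96},"s":28,"v":{"fnm":77,"h":24,"op":26,"th":1}},"jge":99,"zt":70}
After op 13 (replace /ar/2/3 6): {"ar":[1,[98,28],[95,38,70,6]],"hv":{"ocn":{"kkt":95,"mo":96},"s":28,"v":{"fnm":77,"h":24,"op":26,"th":1}},"jge":99,"zt":70}
After op 14 (remove /ar/1/1): {"ar":[1,[98],[95,38,70,6]],"hv":{"ocn":{"kkt":95,"mo":96},"s":28,"v":{"fnm":77,"h":24,"op":26,"th":1}},"jge":99,"zt":70}
After op 15 (remove /zt): {"ar":[1,[98],[95,38,70,6]],"hv":{"ocn":{"kkt":95,"mo":96},"s":28,"v":{"fnm":77,"h":24,"op":26,"th":1}},"jge":99}
After op 16 (replace /ar/0 83): {"ar":[83,[98],[95,38,70,6]],"hv":{"ocn":{"kkt":95,"mo":96},"s":28,"v":{"fnm":77,"h":24,"op":26,"th":1}},"jge":99}
Size at path /hv: 3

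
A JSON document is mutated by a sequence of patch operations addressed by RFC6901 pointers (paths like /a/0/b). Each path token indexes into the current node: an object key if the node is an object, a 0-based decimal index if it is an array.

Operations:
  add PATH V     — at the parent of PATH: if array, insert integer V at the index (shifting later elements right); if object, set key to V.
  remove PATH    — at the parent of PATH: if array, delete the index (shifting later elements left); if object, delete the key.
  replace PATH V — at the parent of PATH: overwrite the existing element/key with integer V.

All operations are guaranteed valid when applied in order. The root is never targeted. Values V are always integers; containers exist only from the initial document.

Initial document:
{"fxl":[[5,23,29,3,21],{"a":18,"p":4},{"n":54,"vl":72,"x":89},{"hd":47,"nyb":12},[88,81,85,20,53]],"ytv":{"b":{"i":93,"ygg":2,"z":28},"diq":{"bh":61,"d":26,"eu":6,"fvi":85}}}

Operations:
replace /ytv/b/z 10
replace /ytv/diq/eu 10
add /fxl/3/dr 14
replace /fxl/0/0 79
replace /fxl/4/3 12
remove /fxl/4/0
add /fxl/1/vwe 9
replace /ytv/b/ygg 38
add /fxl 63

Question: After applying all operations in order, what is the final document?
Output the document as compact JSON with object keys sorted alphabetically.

Answer: {"fxl":63,"ytv":{"b":{"i":93,"ygg":38,"z":10},"diq":{"bh":61,"d":26,"eu":10,"fvi":85}}}

Derivation:
After op 1 (replace /ytv/b/z 10): {"fxl":[[5,23,29,3,21],{"a":18,"p":4},{"n":54,"vl":72,"x":89},{"hd":47,"nyb":12},[88,81,85,20,53]],"ytv":{"b":{"i":93,"ygg":2,"z":10},"diq":{"bh":61,"d":26,"eu":6,"fvi":85}}}
After op 2 (replace /ytv/diq/eu 10): {"fxl":[[5,23,29,3,21],{"a":18,"p":4},{"n":54,"vl":72,"x":89},{"hd":47,"nyb":12},[88,81,85,20,53]],"ytv":{"b":{"i":93,"ygg":2,"z":10},"diq":{"bh":61,"d":26,"eu":10,"fvi":85}}}
After op 3 (add /fxl/3/dr 14): {"fxl":[[5,23,29,3,21],{"a":18,"p":4},{"n":54,"vl":72,"x":89},{"dr":14,"hd":47,"nyb":12},[88,81,85,20,53]],"ytv":{"b":{"i":93,"ygg":2,"z":10},"diq":{"bh":61,"d":26,"eu":10,"fvi":85}}}
After op 4 (replace /fxl/0/0 79): {"fxl":[[79,23,29,3,21],{"a":18,"p":4},{"n":54,"vl":72,"x":89},{"dr":14,"hd":47,"nyb":12},[88,81,85,20,53]],"ytv":{"b":{"i":93,"ygg":2,"z":10},"diq":{"bh":61,"d":26,"eu":10,"fvi":85}}}
After op 5 (replace /fxl/4/3 12): {"fxl":[[79,23,29,3,21],{"a":18,"p":4},{"n":54,"vl":72,"x":89},{"dr":14,"hd":47,"nyb":12},[88,81,85,12,53]],"ytv":{"b":{"i":93,"ygg":2,"z":10},"diq":{"bh":61,"d":26,"eu":10,"fvi":85}}}
After op 6 (remove /fxl/4/0): {"fxl":[[79,23,29,3,21],{"a":18,"p":4},{"n":54,"vl":72,"x":89},{"dr":14,"hd":47,"nyb":12},[81,85,12,53]],"ytv":{"b":{"i":93,"ygg":2,"z":10},"diq":{"bh":61,"d":26,"eu":10,"fvi":85}}}
After op 7 (add /fxl/1/vwe 9): {"fxl":[[79,23,29,3,21],{"a":18,"p":4,"vwe":9},{"n":54,"vl":72,"x":89},{"dr":14,"hd":47,"nyb":12},[81,85,12,53]],"ytv":{"b":{"i":93,"ygg":2,"z":10},"diq":{"bh":61,"d":26,"eu":10,"fvi":85}}}
After op 8 (replace /ytv/b/ygg 38): {"fxl":[[79,23,29,3,21],{"a":18,"p":4,"vwe":9},{"n":54,"vl":72,"x":89},{"dr":14,"hd":47,"nyb":12},[81,85,12,53]],"ytv":{"b":{"i":93,"ygg":38,"z":10},"diq":{"bh":61,"d":26,"eu":10,"fvi":85}}}
After op 9 (add /fxl 63): {"fxl":63,"ytv":{"b":{"i":93,"ygg":38,"z":10},"diq":{"bh":61,"d":26,"eu":10,"fvi":85}}}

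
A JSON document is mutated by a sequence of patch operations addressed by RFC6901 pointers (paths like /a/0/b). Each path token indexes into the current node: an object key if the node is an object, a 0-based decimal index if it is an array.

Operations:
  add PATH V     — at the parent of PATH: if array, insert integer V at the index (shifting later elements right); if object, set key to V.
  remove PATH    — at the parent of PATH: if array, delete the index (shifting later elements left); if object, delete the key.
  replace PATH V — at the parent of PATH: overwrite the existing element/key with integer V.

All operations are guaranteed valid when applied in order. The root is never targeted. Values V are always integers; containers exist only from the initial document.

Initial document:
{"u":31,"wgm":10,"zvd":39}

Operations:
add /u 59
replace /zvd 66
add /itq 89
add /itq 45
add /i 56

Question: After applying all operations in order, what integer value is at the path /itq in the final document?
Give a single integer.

After op 1 (add /u 59): {"u":59,"wgm":10,"zvd":39}
After op 2 (replace /zvd 66): {"u":59,"wgm":10,"zvd":66}
After op 3 (add /itq 89): {"itq":89,"u":59,"wgm":10,"zvd":66}
After op 4 (add /itq 45): {"itq":45,"u":59,"wgm":10,"zvd":66}
After op 5 (add /i 56): {"i":56,"itq":45,"u":59,"wgm":10,"zvd":66}
Value at /itq: 45

Answer: 45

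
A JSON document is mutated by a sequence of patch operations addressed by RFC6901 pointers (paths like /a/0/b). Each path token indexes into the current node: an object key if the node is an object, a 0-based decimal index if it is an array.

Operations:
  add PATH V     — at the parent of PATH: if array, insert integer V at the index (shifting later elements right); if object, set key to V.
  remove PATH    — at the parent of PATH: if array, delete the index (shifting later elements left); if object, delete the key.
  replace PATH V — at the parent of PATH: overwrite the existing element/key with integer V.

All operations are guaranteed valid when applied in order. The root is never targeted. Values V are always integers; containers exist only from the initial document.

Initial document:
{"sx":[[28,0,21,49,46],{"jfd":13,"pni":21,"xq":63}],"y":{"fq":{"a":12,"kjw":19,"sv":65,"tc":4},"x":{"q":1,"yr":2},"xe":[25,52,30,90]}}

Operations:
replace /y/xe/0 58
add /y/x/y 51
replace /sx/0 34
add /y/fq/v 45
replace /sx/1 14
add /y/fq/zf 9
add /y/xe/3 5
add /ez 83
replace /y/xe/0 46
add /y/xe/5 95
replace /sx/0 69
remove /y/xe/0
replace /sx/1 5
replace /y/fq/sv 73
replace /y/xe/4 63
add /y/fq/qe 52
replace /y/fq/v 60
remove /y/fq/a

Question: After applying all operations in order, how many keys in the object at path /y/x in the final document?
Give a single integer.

Answer: 3

Derivation:
After op 1 (replace /y/xe/0 58): {"sx":[[28,0,21,49,46],{"jfd":13,"pni":21,"xq":63}],"y":{"fq":{"a":12,"kjw":19,"sv":65,"tc":4},"x":{"q":1,"yr":2},"xe":[58,52,30,90]}}
After op 2 (add /y/x/y 51): {"sx":[[28,0,21,49,46],{"jfd":13,"pni":21,"xq":63}],"y":{"fq":{"a":12,"kjw":19,"sv":65,"tc":4},"x":{"q":1,"y":51,"yr":2},"xe":[58,52,30,90]}}
After op 3 (replace /sx/0 34): {"sx":[34,{"jfd":13,"pni":21,"xq":63}],"y":{"fq":{"a":12,"kjw":19,"sv":65,"tc":4},"x":{"q":1,"y":51,"yr":2},"xe":[58,52,30,90]}}
After op 4 (add /y/fq/v 45): {"sx":[34,{"jfd":13,"pni":21,"xq":63}],"y":{"fq":{"a":12,"kjw":19,"sv":65,"tc":4,"v":45},"x":{"q":1,"y":51,"yr":2},"xe":[58,52,30,90]}}
After op 5 (replace /sx/1 14): {"sx":[34,14],"y":{"fq":{"a":12,"kjw":19,"sv":65,"tc":4,"v":45},"x":{"q":1,"y":51,"yr":2},"xe":[58,52,30,90]}}
After op 6 (add /y/fq/zf 9): {"sx":[34,14],"y":{"fq":{"a":12,"kjw":19,"sv":65,"tc":4,"v":45,"zf":9},"x":{"q":1,"y":51,"yr":2},"xe":[58,52,30,90]}}
After op 7 (add /y/xe/3 5): {"sx":[34,14],"y":{"fq":{"a":12,"kjw":19,"sv":65,"tc":4,"v":45,"zf":9},"x":{"q":1,"y":51,"yr":2},"xe":[58,52,30,5,90]}}
After op 8 (add /ez 83): {"ez":83,"sx":[34,14],"y":{"fq":{"a":12,"kjw":19,"sv":65,"tc":4,"v":45,"zf":9},"x":{"q":1,"y":51,"yr":2},"xe":[58,52,30,5,90]}}
After op 9 (replace /y/xe/0 46): {"ez":83,"sx":[34,14],"y":{"fq":{"a":12,"kjw":19,"sv":65,"tc":4,"v":45,"zf":9},"x":{"q":1,"y":51,"yr":2},"xe":[46,52,30,5,90]}}
After op 10 (add /y/xe/5 95): {"ez":83,"sx":[34,14],"y":{"fq":{"a":12,"kjw":19,"sv":65,"tc":4,"v":45,"zf":9},"x":{"q":1,"y":51,"yr":2},"xe":[46,52,30,5,90,95]}}
After op 11 (replace /sx/0 69): {"ez":83,"sx":[69,14],"y":{"fq":{"a":12,"kjw":19,"sv":65,"tc":4,"v":45,"zf":9},"x":{"q":1,"y":51,"yr":2},"xe":[46,52,30,5,90,95]}}
After op 12 (remove /y/xe/0): {"ez":83,"sx":[69,14],"y":{"fq":{"a":12,"kjw":19,"sv":65,"tc":4,"v":45,"zf":9},"x":{"q":1,"y":51,"yr":2},"xe":[52,30,5,90,95]}}
After op 13 (replace /sx/1 5): {"ez":83,"sx":[69,5],"y":{"fq":{"a":12,"kjw":19,"sv":65,"tc":4,"v":45,"zf":9},"x":{"q":1,"y":51,"yr":2},"xe":[52,30,5,90,95]}}
After op 14 (replace /y/fq/sv 73): {"ez":83,"sx":[69,5],"y":{"fq":{"a":12,"kjw":19,"sv":73,"tc":4,"v":45,"zf":9},"x":{"q":1,"y":51,"yr":2},"xe":[52,30,5,90,95]}}
After op 15 (replace /y/xe/4 63): {"ez":83,"sx":[69,5],"y":{"fq":{"a":12,"kjw":19,"sv":73,"tc":4,"v":45,"zf":9},"x":{"q":1,"y":51,"yr":2},"xe":[52,30,5,90,63]}}
After op 16 (add /y/fq/qe 52): {"ez":83,"sx":[69,5],"y":{"fq":{"a":12,"kjw":19,"qe":52,"sv":73,"tc":4,"v":45,"zf":9},"x":{"q":1,"y":51,"yr":2},"xe":[52,30,5,90,63]}}
After op 17 (replace /y/fq/v 60): {"ez":83,"sx":[69,5],"y":{"fq":{"a":12,"kjw":19,"qe":52,"sv":73,"tc":4,"v":60,"zf":9},"x":{"q":1,"y":51,"yr":2},"xe":[52,30,5,90,63]}}
After op 18 (remove /y/fq/a): {"ez":83,"sx":[69,5],"y":{"fq":{"kjw":19,"qe":52,"sv":73,"tc":4,"v":60,"zf":9},"x":{"q":1,"y":51,"yr":2},"xe":[52,30,5,90,63]}}
Size at path /y/x: 3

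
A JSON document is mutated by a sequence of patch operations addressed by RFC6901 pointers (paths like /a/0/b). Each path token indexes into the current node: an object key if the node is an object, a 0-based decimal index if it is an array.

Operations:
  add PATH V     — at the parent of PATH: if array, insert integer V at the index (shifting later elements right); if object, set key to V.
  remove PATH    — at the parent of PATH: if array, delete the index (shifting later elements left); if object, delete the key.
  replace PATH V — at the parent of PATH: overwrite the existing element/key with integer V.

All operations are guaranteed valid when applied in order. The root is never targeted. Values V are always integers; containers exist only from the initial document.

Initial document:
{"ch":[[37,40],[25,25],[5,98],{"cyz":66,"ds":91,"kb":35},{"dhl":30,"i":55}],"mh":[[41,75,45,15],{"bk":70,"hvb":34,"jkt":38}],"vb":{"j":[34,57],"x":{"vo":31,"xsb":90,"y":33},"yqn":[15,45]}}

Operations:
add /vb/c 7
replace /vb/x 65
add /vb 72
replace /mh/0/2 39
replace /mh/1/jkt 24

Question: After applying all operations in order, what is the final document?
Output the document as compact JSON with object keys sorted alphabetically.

Answer: {"ch":[[37,40],[25,25],[5,98],{"cyz":66,"ds":91,"kb":35},{"dhl":30,"i":55}],"mh":[[41,75,39,15],{"bk":70,"hvb":34,"jkt":24}],"vb":72}

Derivation:
After op 1 (add /vb/c 7): {"ch":[[37,40],[25,25],[5,98],{"cyz":66,"ds":91,"kb":35},{"dhl":30,"i":55}],"mh":[[41,75,45,15],{"bk":70,"hvb":34,"jkt":38}],"vb":{"c":7,"j":[34,57],"x":{"vo":31,"xsb":90,"y":33},"yqn":[15,45]}}
After op 2 (replace /vb/x 65): {"ch":[[37,40],[25,25],[5,98],{"cyz":66,"ds":91,"kb":35},{"dhl":30,"i":55}],"mh":[[41,75,45,15],{"bk":70,"hvb":34,"jkt":38}],"vb":{"c":7,"j":[34,57],"x":65,"yqn":[15,45]}}
After op 3 (add /vb 72): {"ch":[[37,40],[25,25],[5,98],{"cyz":66,"ds":91,"kb":35},{"dhl":30,"i":55}],"mh":[[41,75,45,15],{"bk":70,"hvb":34,"jkt":38}],"vb":72}
After op 4 (replace /mh/0/2 39): {"ch":[[37,40],[25,25],[5,98],{"cyz":66,"ds":91,"kb":35},{"dhl":30,"i":55}],"mh":[[41,75,39,15],{"bk":70,"hvb":34,"jkt":38}],"vb":72}
After op 5 (replace /mh/1/jkt 24): {"ch":[[37,40],[25,25],[5,98],{"cyz":66,"ds":91,"kb":35},{"dhl":30,"i":55}],"mh":[[41,75,39,15],{"bk":70,"hvb":34,"jkt":24}],"vb":72}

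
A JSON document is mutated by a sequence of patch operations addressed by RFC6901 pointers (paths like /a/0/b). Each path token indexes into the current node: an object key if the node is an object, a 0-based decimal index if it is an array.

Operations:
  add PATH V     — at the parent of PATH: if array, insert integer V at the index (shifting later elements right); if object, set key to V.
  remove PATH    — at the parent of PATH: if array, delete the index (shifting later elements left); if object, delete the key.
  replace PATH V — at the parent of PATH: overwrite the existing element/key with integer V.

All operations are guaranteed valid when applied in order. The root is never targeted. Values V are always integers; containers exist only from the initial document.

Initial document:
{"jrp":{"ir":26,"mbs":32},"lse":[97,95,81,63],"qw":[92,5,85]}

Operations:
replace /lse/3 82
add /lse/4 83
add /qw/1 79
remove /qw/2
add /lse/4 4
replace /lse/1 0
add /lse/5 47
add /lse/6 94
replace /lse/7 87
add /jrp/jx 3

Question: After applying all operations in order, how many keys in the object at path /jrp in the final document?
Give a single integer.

Answer: 3

Derivation:
After op 1 (replace /lse/3 82): {"jrp":{"ir":26,"mbs":32},"lse":[97,95,81,82],"qw":[92,5,85]}
After op 2 (add /lse/4 83): {"jrp":{"ir":26,"mbs":32},"lse":[97,95,81,82,83],"qw":[92,5,85]}
After op 3 (add /qw/1 79): {"jrp":{"ir":26,"mbs":32},"lse":[97,95,81,82,83],"qw":[92,79,5,85]}
After op 4 (remove /qw/2): {"jrp":{"ir":26,"mbs":32},"lse":[97,95,81,82,83],"qw":[92,79,85]}
After op 5 (add /lse/4 4): {"jrp":{"ir":26,"mbs":32},"lse":[97,95,81,82,4,83],"qw":[92,79,85]}
After op 6 (replace /lse/1 0): {"jrp":{"ir":26,"mbs":32},"lse":[97,0,81,82,4,83],"qw":[92,79,85]}
After op 7 (add /lse/5 47): {"jrp":{"ir":26,"mbs":32},"lse":[97,0,81,82,4,47,83],"qw":[92,79,85]}
After op 8 (add /lse/6 94): {"jrp":{"ir":26,"mbs":32},"lse":[97,0,81,82,4,47,94,83],"qw":[92,79,85]}
After op 9 (replace /lse/7 87): {"jrp":{"ir":26,"mbs":32},"lse":[97,0,81,82,4,47,94,87],"qw":[92,79,85]}
After op 10 (add /jrp/jx 3): {"jrp":{"ir":26,"jx":3,"mbs":32},"lse":[97,0,81,82,4,47,94,87],"qw":[92,79,85]}
Size at path /jrp: 3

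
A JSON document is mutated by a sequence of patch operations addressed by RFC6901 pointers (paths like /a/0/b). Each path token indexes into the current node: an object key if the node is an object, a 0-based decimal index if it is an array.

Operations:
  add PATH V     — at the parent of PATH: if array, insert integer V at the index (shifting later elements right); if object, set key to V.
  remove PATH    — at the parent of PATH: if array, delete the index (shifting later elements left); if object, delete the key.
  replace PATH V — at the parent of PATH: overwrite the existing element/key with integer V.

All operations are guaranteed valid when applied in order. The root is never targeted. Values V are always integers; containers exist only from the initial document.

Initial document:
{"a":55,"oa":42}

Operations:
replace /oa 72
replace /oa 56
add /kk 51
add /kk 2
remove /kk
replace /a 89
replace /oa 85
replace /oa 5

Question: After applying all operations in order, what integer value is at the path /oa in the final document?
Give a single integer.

After op 1 (replace /oa 72): {"a":55,"oa":72}
After op 2 (replace /oa 56): {"a":55,"oa":56}
After op 3 (add /kk 51): {"a":55,"kk":51,"oa":56}
After op 4 (add /kk 2): {"a":55,"kk":2,"oa":56}
After op 5 (remove /kk): {"a":55,"oa":56}
After op 6 (replace /a 89): {"a":89,"oa":56}
After op 7 (replace /oa 85): {"a":89,"oa":85}
After op 8 (replace /oa 5): {"a":89,"oa":5}
Value at /oa: 5

Answer: 5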